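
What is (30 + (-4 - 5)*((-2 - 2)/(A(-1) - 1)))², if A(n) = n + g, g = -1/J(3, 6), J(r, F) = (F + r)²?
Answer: 3896676/26569 ≈ 146.66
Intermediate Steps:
g = -1/81 (g = -1/((6 + 3)²) = -1/(9²) = -1/81 ≈ -0.012346)
A(n) = -1/81 + n (A(n) = n - 1/81 = -1/81 + n)
(30 + (-4 - 5)*((-2 - 2)/(A(-1) - 1)))² = (30 + (-4 - 5)*((-2 - 2)/((-1/81 - 1) - 1)))² = (30 - (-36)/(-82/81 - 1))² = (30 - (-36)/(-163/81))² = (30 - (-36)*(-81)/163)² = (30 - 9*324/163)² = (30 - 2916/163)² = (1974/163)² = 3896676/26569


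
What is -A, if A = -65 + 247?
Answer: -182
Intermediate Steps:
A = 182
-A = -1*182 = -182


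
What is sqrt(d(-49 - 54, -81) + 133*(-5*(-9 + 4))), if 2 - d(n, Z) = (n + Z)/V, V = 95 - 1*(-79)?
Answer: 7*sqrt(514083)/87 ≈ 57.689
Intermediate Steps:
V = 174 (V = 95 + 79 = 174)
d(n, Z) = 2 - Z/174 - n/174 (d(n, Z) = 2 - (n + Z)/174 = 2 - (Z + n)/174 = 2 - (Z/174 + n/174) = 2 + (-Z/174 - n/174) = 2 - Z/174 - n/174)
sqrt(d(-49 - 54, -81) + 133*(-5*(-9 + 4))) = sqrt((2 - 1/174*(-81) - (-49 - 54)/174) + 133*(-5*(-9 + 4))) = sqrt((2 + 27/58 - 1/174*(-103)) + 133*(-5*(-5))) = sqrt((2 + 27/58 + 103/174) + 133*25) = sqrt(266/87 + 3325) = sqrt(289541/87) = 7*sqrt(514083)/87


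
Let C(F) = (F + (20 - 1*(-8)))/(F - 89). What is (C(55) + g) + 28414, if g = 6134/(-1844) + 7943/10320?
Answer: 2297658720731/80877840 ≈ 28409.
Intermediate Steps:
C(F) = (28 + F)/(-89 + F) (C(F) = (F + (20 + 8))/(-89 + F) = (F + 28)/(-89 + F) = (28 + F)/(-89 + F))
g = -12163997/4757520 (g = 6134*(-1/1844) + 7943*(1/10320) = -3067/922 + 7943/10320 = -12163997/4757520 ≈ -2.5568)
(C(55) + g) + 28414 = ((28 + 55)/(-89 + 55) - 12163997/4757520) + 28414 = (83/(-34) - 12163997/4757520) + 28414 = (-1/34*83 - 12163997/4757520) + 28414 = (-83/34 - 12163997/4757520) + 28414 = -404225029/80877840 + 28414 = 2297658720731/80877840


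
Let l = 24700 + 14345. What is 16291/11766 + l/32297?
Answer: 985553897/380006502 ≈ 2.5935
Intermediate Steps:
l = 39045
16291/11766 + l/32297 = 16291/11766 + 39045/32297 = 985553897/380006502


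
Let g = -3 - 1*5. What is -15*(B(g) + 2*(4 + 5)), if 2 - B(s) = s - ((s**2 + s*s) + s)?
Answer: -2220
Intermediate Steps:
g = -8 (g = -3 - 5 = -8)
B(s) = 2 + 2*s**2 (B(s) = 2 - (s - ((s**2 + s*s) + s)) = 2 - (s - ((s**2 + s**2) + s)) = 2 - (s - (2*s**2 + s)) = 2 - (s - (s + 2*s**2)) = 2 - (s + (-s - 2*s**2)) = 2 - (-2)*s**2 = 2 + 2*s**2)
-15*(B(g) + 2*(4 + 5)) = -15*((2 + 2*(-8)**2) + 2*(4 + 5)) = -15*((2 + 2*64) + 2*9) = -15*((2 + 128) + 18) = -15*(130 + 18) = -15*148 = -2220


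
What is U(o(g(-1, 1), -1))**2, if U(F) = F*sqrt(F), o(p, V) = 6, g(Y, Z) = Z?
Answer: 216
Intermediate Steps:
U(F) = F**(3/2)
U(o(g(-1, 1), -1))**2 = (6**(3/2))**2 = (6*sqrt(6))**2 = 216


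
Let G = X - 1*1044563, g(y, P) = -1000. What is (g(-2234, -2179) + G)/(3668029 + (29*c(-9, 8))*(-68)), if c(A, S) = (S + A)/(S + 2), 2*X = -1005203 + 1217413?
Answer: -4697290/18341131 ≈ -0.25611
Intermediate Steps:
X = 106105 (X = (-1005203 + 1217413)/2 = (1/2)*212210 = 106105)
c(A, S) = (A + S)/(2 + S)
G = -938458 (G = 106105 - 1*1044563 = 106105 - 1044563 = -938458)
(g(-2234, -2179) + G)/(3668029 + (29*c(-9, 8))*(-68)) = (-1000 - 938458)/(3668029 + (29*((-9 + 8)/(2 + 8)))*(-68)) = -939458/(3668029 + (29*(-1/10))*(-68)) = -939458/(3668029 - 29/10*(-68)) = -939458/(3668029 + 986/5) = -939458/18341131/5 = -939458*5/18341131 = -4697290/18341131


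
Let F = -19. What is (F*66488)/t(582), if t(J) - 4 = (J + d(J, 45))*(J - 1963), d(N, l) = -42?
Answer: 157909/93217 ≈ 1.6940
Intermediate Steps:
t(J) = 4 + (-1963 + J)*(-42 + J) (t(J) = 4 + (J - 42)*(J - 1963) = 4 + (-42 + J)*(-1963 + J) = 4 + (-1963 + J)*(-42 + J))
(F*66488)/t(582) = (-19*66488)/(82450 + 582² - 2005*582) = -1263272/(82450 + 338724 - 1166910) = -1263272/(-745736) = -1263272*(-1/745736) = 157909/93217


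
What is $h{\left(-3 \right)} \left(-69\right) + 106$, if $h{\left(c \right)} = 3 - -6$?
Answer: $-515$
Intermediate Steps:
$h{\left(c \right)} = 9$ ($h{\left(c \right)} = 3 + 6 = 9$)
$h{\left(-3 \right)} \left(-69\right) + 106 = 9 \left(-69\right) + 106 = -621 + 106 = -515$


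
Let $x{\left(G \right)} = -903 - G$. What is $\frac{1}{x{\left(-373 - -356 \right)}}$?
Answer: $- \frac{1}{886} \approx -0.0011287$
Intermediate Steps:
$\frac{1}{x{\left(-373 - -356 \right)}} = \frac{1}{-903 - \left(-373 - -356\right)} = \frac{1}{-903 - \left(-373 + 356\right)} = \frac{1}{-903 - -17} = \frac{1}{-903 + 17} = \frac{1}{-886} = - \frac{1}{886}$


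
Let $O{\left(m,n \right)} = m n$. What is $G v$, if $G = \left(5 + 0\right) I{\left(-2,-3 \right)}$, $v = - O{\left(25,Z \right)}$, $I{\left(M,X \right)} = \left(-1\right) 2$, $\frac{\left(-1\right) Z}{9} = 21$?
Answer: $-47250$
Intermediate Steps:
$Z = -189$ ($Z = \left(-9\right) 21 = -189$)
$I{\left(M,X \right)} = -2$
$v = 4725$ ($v = - 25 \left(-189\right) = \left(-1\right) \left(-4725\right) = 4725$)
$G = -10$ ($G = \left(5 + 0\right) \left(-2\right) = 5 \left(-2\right) = -10$)
$G v = \left(-10\right) 4725 = -47250$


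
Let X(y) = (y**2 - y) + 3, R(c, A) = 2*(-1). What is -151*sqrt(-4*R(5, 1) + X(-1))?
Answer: -151*sqrt(13) ≈ -544.44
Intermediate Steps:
R(c, A) = -2
X(y) = 3 + y**2 - y
-151*sqrt(-4*R(5, 1) + X(-1)) = -151*sqrt(-4*(-2) + (3 + (-1)**2 - 1*(-1))) = -151*sqrt(8 + (3 + 1 + 1)) = -151*sqrt(8 + 5) = -151*sqrt(13)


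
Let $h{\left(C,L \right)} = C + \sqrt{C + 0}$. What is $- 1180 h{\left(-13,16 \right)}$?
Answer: $15340 - 1180 i \sqrt{13} \approx 15340.0 - 4254.5 i$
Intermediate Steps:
$h{\left(C,L \right)} = C + \sqrt{C}$
$- 1180 h{\left(-13,16 \right)} = - 1180 \left(-13 + \sqrt{-13}\right) = - 1180 \left(-13 + i \sqrt{13}\right) = 15340 - 1180 i \sqrt{13}$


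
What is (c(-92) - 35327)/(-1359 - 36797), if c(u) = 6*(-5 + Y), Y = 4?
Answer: 35333/38156 ≈ 0.92601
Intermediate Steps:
c(u) = -6 (c(u) = 6*(-5 + 4) = 6*(-1) = -6)
(c(-92) - 35327)/(-1359 - 36797) = (-6 - 35327)/(-1359 - 36797) = -35333/(-38156) = -35333*(-1/38156) = 35333/38156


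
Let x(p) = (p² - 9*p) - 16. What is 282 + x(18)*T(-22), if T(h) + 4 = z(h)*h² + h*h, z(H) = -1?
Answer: -302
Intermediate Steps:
x(p) = -16 + p² - 9*p
T(h) = -4 (T(h) = -4 + (-h² + h*h) = -4 + (-h² + h²) = -4 + 0 = -4)
282 + x(18)*T(-22) = 282 + (-16 + 18² - 9*18)*(-4) = 282 + (-16 + 324 - 162)*(-4) = 282 + 146*(-4) = 282 - 584 = -302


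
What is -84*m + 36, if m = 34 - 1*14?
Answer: -1644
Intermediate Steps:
m = 20 (m = 34 - 14 = 20)
-84*m + 36 = -84*20 + 36 = -1680 + 36 = -1644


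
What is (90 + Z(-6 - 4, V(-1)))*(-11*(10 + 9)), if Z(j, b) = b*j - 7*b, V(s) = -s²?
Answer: -22363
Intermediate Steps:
Z(j, b) = -7*b + b*j
(90 + Z(-6 - 4, V(-1)))*(-11*(10 + 9)) = (90 + (-1*(-1)²)*(-7 + (-6 - 4)))*(-11*(10 + 9)) = (90 + (-1*1)*(-7 - 10))*(-11*19) = (90 - 1*(-17))*(-209) = (90 + 17)*(-209) = 107*(-209) = -22363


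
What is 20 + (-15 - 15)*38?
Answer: -1120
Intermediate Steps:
20 + (-15 - 15)*38 = 20 - 30*38 = 20 - 1140 = -1120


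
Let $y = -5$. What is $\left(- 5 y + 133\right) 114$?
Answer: $18012$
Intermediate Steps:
$\left(- 5 y + 133\right) 114 = \left(\left(-5\right) \left(-5\right) + 133\right) 114 = \left(25 + 133\right) 114 = 158 \cdot 114 = 18012$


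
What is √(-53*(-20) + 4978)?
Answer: √6038 ≈ 77.705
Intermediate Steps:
√(-53*(-20) + 4978) = √(1060 + 4978) = √6038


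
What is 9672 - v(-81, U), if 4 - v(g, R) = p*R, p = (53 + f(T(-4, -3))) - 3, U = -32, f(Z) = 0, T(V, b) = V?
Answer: 8068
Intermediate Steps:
p = 50 (p = (53 + 0) - 3 = 53 - 3 = 50)
v(g, R) = 4 - 50*R
9672 - v(-81, U) = 9672 - (4 - 50*(-32)) = 9672 - (4 + 1600) = 9672 - 1*1604 = 9672 - 1604 = 8068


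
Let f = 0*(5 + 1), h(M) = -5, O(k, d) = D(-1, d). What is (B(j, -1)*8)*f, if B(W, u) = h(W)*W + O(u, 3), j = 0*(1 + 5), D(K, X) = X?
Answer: 0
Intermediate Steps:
O(k, d) = d
j = 0 (j = 0*6 = 0)
f = 0 (f = 0*6 = 0)
B(W, u) = 3 - 5*W (B(W, u) = -5*W + 3 = 3 - 5*W)
(B(j, -1)*8)*f = ((3 - 5*0)*8)*0 = ((3 + 0)*8)*0 = (3*8)*0 = 24*0 = 0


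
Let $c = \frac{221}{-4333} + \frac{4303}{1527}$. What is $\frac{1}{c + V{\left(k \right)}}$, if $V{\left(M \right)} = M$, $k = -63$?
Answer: $- \frac{6616491}{398531501} \approx -0.016602$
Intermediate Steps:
$c = \frac{18307432}{6616491}$ ($c = 221 \left(- \frac{1}{4333}\right) + 4303 \cdot \frac{1}{1527} = - \frac{221}{4333} + \frac{4303}{1527} = \frac{18307432}{6616491} \approx 2.7669$)
$\frac{1}{c + V{\left(k \right)}} = \frac{1}{\frac{18307432}{6616491} - 63} = \frac{1}{- \frac{398531501}{6616491}} = - \frac{6616491}{398531501}$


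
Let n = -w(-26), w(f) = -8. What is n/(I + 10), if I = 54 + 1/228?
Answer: 1824/14593 ≈ 0.12499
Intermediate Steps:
n = 8 (n = -1*(-8) = 8)
I = 12313/228 (I = 54 + 1/228 = 12313/228 ≈ 54.004)
n/(I + 10) = 8/(12313/228 + 10) = 8/(14593/228) = 8*(228/14593) = 1824/14593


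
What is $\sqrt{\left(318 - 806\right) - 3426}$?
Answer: $i \sqrt{3914} \approx 62.562 i$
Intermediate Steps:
$\sqrt{\left(318 - 806\right) - 3426} = \sqrt{-488 - 3426} = \sqrt{-3914} = i \sqrt{3914}$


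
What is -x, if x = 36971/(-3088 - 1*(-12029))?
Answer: -36971/8941 ≈ -4.1350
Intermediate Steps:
x = 36971/8941 (x = 36971/(-3088 + 12029) = 36971/8941 ≈ 4.1350)
-x = -1*36971/8941 = -36971/8941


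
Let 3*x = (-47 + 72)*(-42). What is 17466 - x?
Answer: 17816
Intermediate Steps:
x = -350 (x = ((-47 + 72)*(-42))/3 = (25*(-42))/3 = (⅓)*(-1050) = -350)
17466 - x = 17466 - 1*(-350) = 17466 + 350 = 17816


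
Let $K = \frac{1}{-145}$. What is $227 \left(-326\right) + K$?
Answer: $- \frac{10730291}{145} \approx -74002.0$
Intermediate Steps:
$K = - \frac{1}{145} \approx -0.0068966$
$227 \left(-326\right) + K = 227 \left(-326\right) - \frac{1}{145} = -74002 - \frac{1}{145} = - \frac{10730291}{145}$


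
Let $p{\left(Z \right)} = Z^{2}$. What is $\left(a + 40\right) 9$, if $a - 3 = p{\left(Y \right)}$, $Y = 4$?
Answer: $531$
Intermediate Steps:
$a = 19$ ($a = 3 + 4^{2} = 3 + 16 = 19$)
$\left(a + 40\right) 9 = \left(19 + 40\right) 9 = 59 \cdot 9 = 531$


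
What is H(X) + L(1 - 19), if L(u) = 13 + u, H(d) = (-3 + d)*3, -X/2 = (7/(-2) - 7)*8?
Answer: 490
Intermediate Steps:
X = 168 (X = -2*(7/(-2) - 7)*8 = -2*(7*(-½) - 7)*8 = -2*(-7/2 - 7)*8 = -(-21)*8 = -2*(-84) = 168)
H(d) = -9 + 3*d
H(X) + L(1 - 19) = (-9 + 3*168) + (13 + (1 - 19)) = (-9 + 504) + (13 - 18) = 495 - 5 = 490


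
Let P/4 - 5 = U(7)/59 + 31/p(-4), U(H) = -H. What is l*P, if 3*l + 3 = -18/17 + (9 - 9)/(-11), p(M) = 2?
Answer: -110630/1003 ≈ -110.30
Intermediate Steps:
P = 4810/59 (P = 20 + 4*(-1*7/59 + 31/2) = 20 + 4*(-7*1/59 + 31*(1/2)) = 20 + 4*(-7/59 + 31/2) = 20 + 4*(1815/118) = 20 + 3630/59 = 4810/59 ≈ 81.525)
l = -23/17 (l = -1 + (-18/17 + (9 - 9)/(-11))/3 = -1 + (-18*1/17 + 0*(-1/11))/3 = -1 + (-18/17 + 0)/3 = -1 + (1/3)*(-18/17) = -1 - 6/17 = -23/17 ≈ -1.3529)
l*P = -23/17*4810/59 = -110630/1003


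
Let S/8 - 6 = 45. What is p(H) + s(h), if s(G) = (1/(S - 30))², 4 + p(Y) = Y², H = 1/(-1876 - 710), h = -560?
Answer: -53084454583/13271137362 ≈ -4.0000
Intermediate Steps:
S = 408 (S = 48 + 8*45 = 48 + 360 = 408)
H = -1/2586 (H = 1/(-2586) = -1/2586 ≈ -0.00038670)
p(Y) = -4 + Y²
s(G) = 1/142884 (s(G) = (1/(408 - 30))² = (1/378)² = 1/142884)
p(H) + s(h) = (-4 + (-1/2586)²) + 1/142884 = (-4 + 1/6687396) + 1/142884 = -26749583/6687396 + 1/142884 = -53084454583/13271137362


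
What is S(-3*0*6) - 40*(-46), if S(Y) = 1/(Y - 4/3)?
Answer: 7357/4 ≈ 1839.3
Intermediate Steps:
S(Y) = 1/(-4/3 + Y) (S(Y) = 1/(Y - 4*1/3) = 1/(Y - 4/3) = 1/(-4/3 + Y))
S(-3*0*6) - 40*(-46) = 3/(-4 + 3*(-3*0*6)) - 40*(-46) = 3/(-4 + 3*(0*6)) + 1840 = 3/(-4 + 3*0) + 1840 = 3/(-4 + 0) + 1840 = 3/(-4) + 1840 = 3*(-1/4) + 1840 = -3/4 + 1840 = 7357/4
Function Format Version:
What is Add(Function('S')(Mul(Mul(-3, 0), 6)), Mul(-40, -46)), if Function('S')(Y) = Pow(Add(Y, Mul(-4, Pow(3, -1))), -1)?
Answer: Rational(7357, 4) ≈ 1839.3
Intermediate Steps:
Function('S')(Y) = Pow(Add(Rational(-4, 3), Y), -1) (Function('S')(Y) = Pow(Add(Y, Mul(-4, Rational(1, 3))), -1) = Pow(Add(Y, Rational(-4, 3)), -1) = Pow(Add(Rational(-4, 3), Y), -1))
Add(Function('S')(Mul(Mul(-3, 0), 6)), Mul(-40, -46)) = Add(Mul(3, Pow(Add(-4, Mul(3, Mul(Mul(-3, 0), 6))), -1)), Mul(-40, -46)) = Add(Mul(3, Pow(Add(-4, Mul(3, Mul(0, 6))), -1)), 1840) = Add(Mul(3, Pow(Add(-4, Mul(3, 0)), -1)), 1840) = Add(Mul(3, Pow(Add(-4, 0), -1)), 1840) = Add(Mul(3, Pow(-4, -1)), 1840) = Add(Mul(3, Rational(-1, 4)), 1840) = Add(Rational(-3, 4), 1840) = Rational(7357, 4)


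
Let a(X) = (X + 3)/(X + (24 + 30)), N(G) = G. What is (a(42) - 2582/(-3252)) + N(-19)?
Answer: -461453/26016 ≈ -17.737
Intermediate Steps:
a(X) = (3 + X)/(54 + X) (a(X) = (3 + X)/(X + 54) = (3 + X)/(54 + X))
(a(42) - 2582/(-3252)) + N(-19) = ((3 + 42)/(54 + 42) - 2582/(-3252)) - 19 = (45/96 - 2582*(-1/3252)) - 19 = ((1/96)*45 + 1291/1626) - 19 = (15/32 + 1291/1626) - 19 = 32851/26016 - 19 = -461453/26016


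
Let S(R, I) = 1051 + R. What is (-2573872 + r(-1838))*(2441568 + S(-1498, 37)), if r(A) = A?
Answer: -6287619770910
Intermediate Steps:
(-2573872 + r(-1838))*(2441568 + S(-1498, 37)) = (-2573872 - 1838)*(2441568 + (1051 - 1498)) = -2575710*(2441568 - 447) = -2575710*2441121 = -6287619770910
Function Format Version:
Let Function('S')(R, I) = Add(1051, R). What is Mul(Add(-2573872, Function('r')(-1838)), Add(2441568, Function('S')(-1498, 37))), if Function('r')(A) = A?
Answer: -6287619770910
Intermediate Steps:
Mul(Add(-2573872, Function('r')(-1838)), Add(2441568, Function('S')(-1498, 37))) = Mul(Add(-2573872, -1838), Add(2441568, Add(1051, -1498))) = Mul(-2575710, Add(2441568, -447)) = Mul(-2575710, 2441121) = -6287619770910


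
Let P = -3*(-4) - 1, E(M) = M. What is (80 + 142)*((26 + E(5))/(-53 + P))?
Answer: -1147/7 ≈ -163.86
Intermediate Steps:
P = 11 (P = 12 - 1 = 11)
(80 + 142)*((26 + E(5))/(-53 + P)) = (80 + 142)*((26 + 5)/(-53 + 11)) = 222*(31/(-42)) = 222*(31*(-1/42)) = 222*(-31/42) = -1147/7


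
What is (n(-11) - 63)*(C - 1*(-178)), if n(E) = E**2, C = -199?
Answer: -1218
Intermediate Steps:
(n(-11) - 63)*(C - 1*(-178)) = ((-11)**2 - 63)*(-199 - 1*(-178)) = (121 - 63)*(-199 + 178) = 58*(-21) = -1218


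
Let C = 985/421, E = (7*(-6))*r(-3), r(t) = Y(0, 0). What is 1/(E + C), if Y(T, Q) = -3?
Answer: 421/54031 ≈ 0.0077918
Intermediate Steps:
r(t) = -3
E = 126 (E = (7*(-6))*(-3) = -42*(-3) = 126)
C = 985/421 (C = 985*(1/421) = 985/421 ≈ 2.3397)
1/(E + C) = 1/(126 + 985/421) = 1/(54031/421) = 421/54031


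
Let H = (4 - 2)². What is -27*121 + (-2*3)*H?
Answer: -3291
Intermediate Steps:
H = 4 (H = 2² = 4)
-27*121 + (-2*3)*H = -27*121 - 2*3*4 = -3267 - 6*4 = -3267 - 24 = -3291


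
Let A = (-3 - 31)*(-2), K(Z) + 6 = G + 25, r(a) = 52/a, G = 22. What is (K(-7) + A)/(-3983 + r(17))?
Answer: -1853/67659 ≈ -0.027387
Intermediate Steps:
K(Z) = 41 (K(Z) = -6 + (22 + 25) = -6 + 47 = 41)
A = 68 (A = -34*(-2) = 68)
(K(-7) + A)/(-3983 + r(17)) = (41 + 68)/(-3983 + 52/17) = 109/(-3983 + 52*(1/17)) = 109/(-3983 + 52/17) = 109/(-67659/17) = 109*(-17/67659) = -1853/67659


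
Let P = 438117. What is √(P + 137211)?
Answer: 4*√35958 ≈ 758.50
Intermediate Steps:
√(P + 137211) = √(438117 + 137211) = √575328 = 4*√35958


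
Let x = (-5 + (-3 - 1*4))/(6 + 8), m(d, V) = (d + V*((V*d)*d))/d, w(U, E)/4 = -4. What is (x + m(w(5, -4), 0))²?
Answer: 1/49 ≈ 0.020408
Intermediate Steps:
w(U, E) = -16 (w(U, E) = 4*(-4) = -16)
m(d, V) = (d + V²*d²)/d (m(d, V) = (d + V*(V*d²))/d = (d + V²*d²)/d)
x = -6/7 (x = (-5 + (-3 - 4))/14 = (-5 - 7)*(1/14) = -12*1/14 = -6/7 ≈ -0.85714)
(x + m(w(5, -4), 0))² = (-6/7 + (1 - 16*0²))² = (-6/7 + (1 - 16*0))² = (-6/7 + (1 + 0))² = (-6/7 + 1)² = (⅐)² = 1/49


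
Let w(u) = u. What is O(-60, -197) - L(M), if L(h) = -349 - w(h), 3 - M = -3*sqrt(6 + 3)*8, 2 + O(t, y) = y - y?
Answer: 422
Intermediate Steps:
O(t, y) = -2 (O(t, y) = -2 + (y - y) = -2 + 0 = -2)
M = 75 (M = 3 - (-3*sqrt(6 + 3))*8 = 3 - (-3*sqrt(9))*8 = 3 - (-3*3)*8 = 3 - (-9)*8 = 3 - 1*(-72) = 3 + 72 = 75)
L(h) = -349 - h
O(-60, -197) - L(M) = -2 - (-349 - 1*75) = -2 - (-349 - 75) = -2 - 1*(-424) = -2 + 424 = 422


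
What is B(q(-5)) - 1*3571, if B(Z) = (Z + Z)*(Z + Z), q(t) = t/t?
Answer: -3567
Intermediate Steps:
q(t) = 1
B(Z) = 4*Z² (B(Z) = (2*Z)*(2*Z) = 4*Z²)
B(q(-5)) - 1*3571 = 4*1² - 1*3571 = 4*1 - 3571 = 4 - 3571 = -3567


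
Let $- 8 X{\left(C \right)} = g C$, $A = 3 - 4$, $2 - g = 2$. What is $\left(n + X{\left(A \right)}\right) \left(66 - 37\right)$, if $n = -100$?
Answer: $-2900$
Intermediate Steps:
$g = 0$ ($g = 2 - 2 = 0$)
$A = -1$ ($A = 3 - 4 = -1$)
$X{\left(C \right)} = 0$ ($X{\left(C \right)} = - \frac{0 C}{8} = \left(- \frac{1}{8}\right) 0 = 0$)
$\left(n + X{\left(A \right)}\right) \left(66 - 37\right) = \left(-100 + 0\right) \left(66 - 37\right) = \left(-100\right) 29 = -2900$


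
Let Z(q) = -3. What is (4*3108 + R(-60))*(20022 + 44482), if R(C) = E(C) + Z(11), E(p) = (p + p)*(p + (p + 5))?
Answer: 1691875416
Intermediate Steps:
E(p) = 2*p*(5 + 2*p) (E(p) = (2*p)*(p + (5 + p)) = (2*p)*(5 + 2*p) = 2*p*(5 + 2*p))
R(C) = -3 + 2*C*(5 + 2*C) (R(C) = 2*C*(5 + 2*C) - 3 = -3 + 2*C*(5 + 2*C))
(4*3108 + R(-60))*(20022 + 44482) = (4*3108 + (-3 + 2*(-60)*(5 + 2*(-60))))*(20022 + 44482) = (12432 + (-3 + 2*(-60)*(5 - 120)))*64504 = (12432 + (-3 + 2*(-60)*(-115)))*64504 = (12432 + (-3 + 13800))*64504 = (12432 + 13797)*64504 = 26229*64504 = 1691875416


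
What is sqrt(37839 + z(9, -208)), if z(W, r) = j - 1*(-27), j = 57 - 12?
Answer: sqrt(37911) ≈ 194.71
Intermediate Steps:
j = 45
z(W, r) = 72 (z(W, r) = 45 - 1*(-27) = 45 + 27 = 72)
sqrt(37839 + z(9, -208)) = sqrt(37839 + 72) = sqrt(37911)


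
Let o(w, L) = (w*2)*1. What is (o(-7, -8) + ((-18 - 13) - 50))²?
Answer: 9025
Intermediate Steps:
o(w, L) = 2*w (o(w, L) = (2*w)*1 = 2*w)
(o(-7, -8) + ((-18 - 13) - 50))² = (2*(-7) + ((-18 - 13) - 50))² = (-14 + (-31 - 50))² = (-14 - 81)² = (-95)² = 9025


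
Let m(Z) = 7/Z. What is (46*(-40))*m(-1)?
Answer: 12880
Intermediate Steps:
(46*(-40))*m(-1) = (46*(-40))*(7/(-1)) = -12880*(-1) = -1840*(-7) = 12880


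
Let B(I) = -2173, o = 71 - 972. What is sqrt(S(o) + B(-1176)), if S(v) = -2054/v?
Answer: I*sqrt(1762192919)/901 ≈ 46.591*I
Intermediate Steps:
o = -901
sqrt(S(o) + B(-1176)) = sqrt(-2054/(-901) - 2173) = sqrt(-2054*(-1/901) - 2173) = sqrt(2054/901 - 2173) = sqrt(-1955819/901) = I*sqrt(1762192919)/901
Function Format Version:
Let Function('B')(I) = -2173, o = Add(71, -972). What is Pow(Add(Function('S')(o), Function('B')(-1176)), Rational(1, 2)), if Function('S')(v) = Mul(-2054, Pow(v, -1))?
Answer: Mul(Rational(1, 901), I, Pow(1762192919, Rational(1, 2))) ≈ Mul(46.591, I)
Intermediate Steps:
o = -901
Pow(Add(Function('S')(o), Function('B')(-1176)), Rational(1, 2)) = Pow(Add(Mul(-2054, Pow(-901, -1)), -2173), Rational(1, 2)) = Pow(Add(Mul(-2054, Rational(-1, 901)), -2173), Rational(1, 2)) = Pow(Add(Rational(2054, 901), -2173), Rational(1, 2)) = Pow(Rational(-1955819, 901), Rational(1, 2)) = Mul(Rational(1, 901), I, Pow(1762192919, Rational(1, 2)))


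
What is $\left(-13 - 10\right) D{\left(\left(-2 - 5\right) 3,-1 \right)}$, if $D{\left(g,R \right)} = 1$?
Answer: $-23$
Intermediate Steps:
$\left(-13 - 10\right) D{\left(\left(-2 - 5\right) 3,-1 \right)} = \left(-13 - 10\right) 1 = \left(-23\right) 1 = -23$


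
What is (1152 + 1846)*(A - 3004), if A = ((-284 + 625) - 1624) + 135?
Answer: -12447696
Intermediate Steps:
A = -1148 (A = (341 - 1624) + 135 = -1283 + 135 = -1148)
(1152 + 1846)*(A - 3004) = (1152 + 1846)*(-1148 - 3004) = 2998*(-4152) = -12447696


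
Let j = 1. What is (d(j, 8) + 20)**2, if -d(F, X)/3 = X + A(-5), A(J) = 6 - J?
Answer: 1369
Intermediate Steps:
d(F, X) = -33 - 3*X (d(F, X) = -3*(X + (6 - 1*(-5))) = -3*(X + (6 + 5)) = -3*(X + 11) = -3*(11 + X) = -33 - 3*X)
(d(j, 8) + 20)**2 = ((-33 - 3*8) + 20)**2 = ((-33 - 24) + 20)**2 = (-57 + 20)**2 = (-37)**2 = 1369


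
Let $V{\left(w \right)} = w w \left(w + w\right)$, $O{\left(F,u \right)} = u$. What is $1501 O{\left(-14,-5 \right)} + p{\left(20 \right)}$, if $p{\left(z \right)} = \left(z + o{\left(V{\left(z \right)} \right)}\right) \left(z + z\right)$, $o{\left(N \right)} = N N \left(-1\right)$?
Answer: $-10240006705$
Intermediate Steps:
$V{\left(w \right)} = 2 w^{3}$ ($V{\left(w \right)} = w^{2} \cdot 2 w = 2 w^{3}$)
$o{\left(N \right)} = - N^{2}$ ($o{\left(N \right)} = N^{2} \left(-1\right) = - N^{2}$)
$p{\left(z \right)} = 2 z \left(z - 4 z^{6}\right)$ ($p{\left(z \right)} = \left(z - \left(2 z^{3}\right)^{2}\right) \left(z + z\right) = \left(z - 4 z^{6}\right) 2 z = 2 z \left(z - 4 z^{6}\right)$)
$1501 O{\left(-14,-5 \right)} + p{\left(20 \right)} = 1501 \left(-5\right) + 20^{2} \left(2 - 8 \cdot 20^{5}\right) = -7505 + 400 \left(2 - 25600000\right) = -7505 + 400 \left(-25599998\right) = -7505 - 10239999200 = -10240006705$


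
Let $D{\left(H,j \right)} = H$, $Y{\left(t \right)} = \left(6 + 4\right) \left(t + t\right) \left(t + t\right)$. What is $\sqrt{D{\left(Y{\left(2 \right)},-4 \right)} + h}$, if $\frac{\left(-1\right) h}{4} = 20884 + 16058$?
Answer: $2 i \sqrt{36902} \approx 384.2 i$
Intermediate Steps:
$h = -147768$ ($h = - 4 \left(20884 + 16058\right) = \left(-4\right) 36942 = -147768$)
$Y{\left(t \right)} = 40 t^{2}$ ($Y{\left(t \right)} = 10 \cdot 2 t 2 t = 20 t 2 t = 40 t^{2}$)
$\sqrt{D{\left(Y{\left(2 \right)},-4 \right)} + h} = \sqrt{40 \cdot 2^{2} - 147768} = \sqrt{40 \cdot 4 - 147768} = \sqrt{160 - 147768} = \sqrt{-147608} = 2 i \sqrt{36902}$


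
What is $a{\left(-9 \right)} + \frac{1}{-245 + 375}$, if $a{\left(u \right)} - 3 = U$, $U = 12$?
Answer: $\frac{1951}{130} \approx 15.008$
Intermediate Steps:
$a{\left(u \right)} = 15$ ($a{\left(u \right)} = 3 + 12 = 15$)
$a{\left(-9 \right)} + \frac{1}{-245 + 375} = 15 + \frac{1}{-245 + 375} = 15 + \frac{1}{130} = \frac{1951}{130}$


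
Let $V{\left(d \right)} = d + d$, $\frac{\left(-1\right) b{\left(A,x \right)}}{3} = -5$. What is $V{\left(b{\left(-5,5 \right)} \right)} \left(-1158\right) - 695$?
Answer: $-35435$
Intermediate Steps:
$b{\left(A,x \right)} = 15$ ($b{\left(A,x \right)} = \left(-3\right) \left(-5\right) = 15$)
$V{\left(d \right)} = 2 d$
$V{\left(b{\left(-5,5 \right)} \right)} \left(-1158\right) - 695 = 2 \cdot 15 \left(-1158\right) - 695 = 30 \left(-1158\right) - 695 = -34740 - 695 = -35435$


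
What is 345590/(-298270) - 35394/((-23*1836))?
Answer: -565351/1764054 ≈ -0.32048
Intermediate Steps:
345590/(-298270) - 35394/((-23*1836)) = 345590*(-1/298270) - 35394/(-42228) = -4937/4261 - 35394*(-1/42228) = -4937/4261 + 347/414 = -565351/1764054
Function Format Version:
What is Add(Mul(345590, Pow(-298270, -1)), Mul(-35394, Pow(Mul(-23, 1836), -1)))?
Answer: Rational(-565351, 1764054) ≈ -0.32048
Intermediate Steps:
Add(Mul(345590, Pow(-298270, -1)), Mul(-35394, Pow(Mul(-23, 1836), -1))) = Add(Mul(345590, Rational(-1, 298270)), Mul(-35394, Pow(-42228, -1))) = Add(Rational(-4937, 4261), Mul(-35394, Rational(-1, 42228))) = Add(Rational(-4937, 4261), Rational(347, 414)) = Rational(-565351, 1764054)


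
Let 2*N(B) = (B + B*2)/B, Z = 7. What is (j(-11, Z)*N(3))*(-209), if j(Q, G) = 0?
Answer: 0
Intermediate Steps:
N(B) = 3/2 (N(B) = ((B + B*2)/B)/2 = ((B + 2*B)/B)/2 = ((3*B)/B)/2 = (½)*3 = 3/2)
(j(-11, Z)*N(3))*(-209) = (0*(3/2))*(-209) = 0*(-209) = 0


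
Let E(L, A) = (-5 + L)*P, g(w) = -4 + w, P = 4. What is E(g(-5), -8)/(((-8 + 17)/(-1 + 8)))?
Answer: -392/9 ≈ -43.556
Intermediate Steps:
E(L, A) = -20 + 4*L (E(L, A) = (-5 + L)*4 = -20 + 4*L)
E(g(-5), -8)/(((-8 + 17)/(-1 + 8))) = (-20 + 4*(-4 - 5))/(((-8 + 17)/(-1 + 8))) = (-20 + 4*(-9))/((9/7)) = (-20 - 36)/((9*(⅐))) = -56/(9/7) = (7/9)*(-56) = -392/9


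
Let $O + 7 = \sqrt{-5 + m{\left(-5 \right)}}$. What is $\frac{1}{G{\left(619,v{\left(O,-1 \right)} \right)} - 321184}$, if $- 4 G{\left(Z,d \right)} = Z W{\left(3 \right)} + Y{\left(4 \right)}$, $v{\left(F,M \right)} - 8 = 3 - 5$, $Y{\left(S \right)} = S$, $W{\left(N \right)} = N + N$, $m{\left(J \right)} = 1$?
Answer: $- \frac{2}{644227} \approx -3.1045 \cdot 10^{-6}$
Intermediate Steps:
$W{\left(N \right)} = 2 N$
$O = -7 + 2 i$ ($O = -7 + \sqrt{-5 + 1} = -7 + \sqrt{-4} = -7 + 2 i \approx -7.0 + 2.0 i$)
$v{\left(F,M \right)} = 6$ ($v{\left(F,M \right)} = 8 + \left(3 - 5\right) = 8 - 2 = 6$)
$G{\left(Z,d \right)} = -1 - \frac{3 Z}{2}$ ($G{\left(Z,d \right)} = - \frac{Z 2 \cdot 3 + 4}{4} = - \frac{Z 6 + 4}{4} = - \frac{6 Z + 4}{4} = - \frac{4 + 6 Z}{4} = -1 - \frac{3 Z}{2}$)
$\frac{1}{G{\left(619,v{\left(O,-1 \right)} \right)} - 321184} = \frac{1}{\left(-1 - \frac{1857}{2}\right) - 321184} = \frac{1}{- \frac{1859}{2} - 321184} = \frac{1}{- \frac{644227}{2}} = - \frac{2}{644227}$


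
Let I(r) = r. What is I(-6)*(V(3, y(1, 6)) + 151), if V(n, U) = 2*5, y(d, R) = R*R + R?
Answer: -966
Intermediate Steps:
y(d, R) = R + R**2 (y(d, R) = R**2 + R = R + R**2)
V(n, U) = 10
I(-6)*(V(3, y(1, 6)) + 151) = -6*(10 + 151) = -6*161 = -966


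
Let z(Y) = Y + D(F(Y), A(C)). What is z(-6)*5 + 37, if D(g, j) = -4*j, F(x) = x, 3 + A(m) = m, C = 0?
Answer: 67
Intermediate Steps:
A(m) = -3 + m
z(Y) = 12 + Y (z(Y) = Y - 4*(-3 + 0) = Y - 4*(-3) = Y + 12 = 12 + Y)
z(-6)*5 + 37 = (12 - 6)*5 + 37 = 6*5 + 37 = 30 + 37 = 67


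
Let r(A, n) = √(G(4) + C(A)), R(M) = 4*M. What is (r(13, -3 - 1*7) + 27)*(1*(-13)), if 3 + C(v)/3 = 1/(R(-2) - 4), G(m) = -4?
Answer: -351 - 13*I*√53/2 ≈ -351.0 - 47.321*I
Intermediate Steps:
C(v) = -37/4 (C(v) = -9 + 3/(4*(-2) - 4) = -9 + 3/(-8 - 4) = -9 + 3/(-12) = -9 + 3*(-1/12) = -9 - ¼ = -37/4)
r(A, n) = I*√53/2 (r(A, n) = √(-4 - 37/4) = √(-53/4) = I*√53/2)
(r(13, -3 - 1*7) + 27)*(1*(-13)) = (I*√53/2 + 27)*(1*(-13)) = (27 + I*√53/2)*(-13) = -351 - 13*I*√53/2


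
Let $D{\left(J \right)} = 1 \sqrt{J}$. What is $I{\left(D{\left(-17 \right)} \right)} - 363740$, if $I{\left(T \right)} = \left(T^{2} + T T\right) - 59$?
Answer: $-363833$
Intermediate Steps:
$D{\left(J \right)} = \sqrt{J}$
$I{\left(T \right)} = -59 + 2 T^{2}$ ($I{\left(T \right)} = \left(T^{2} + T^{2}\right) - 59 = 2 T^{2} - 59 = -59 + 2 T^{2}$)
$I{\left(D{\left(-17 \right)} \right)} - 363740 = \left(-59 + 2 \left(\sqrt{-17}\right)^{2}\right) - 363740 = \left(-59 + 2 \left(i \sqrt{17}\right)^{2}\right) - 363740 = \left(-59 + 2 \left(-17\right)\right) - 363740 = \left(-59 - 34\right) - 363740 = -93 - 363740 = -363833$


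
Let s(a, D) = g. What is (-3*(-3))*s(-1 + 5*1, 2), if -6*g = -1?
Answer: 3/2 ≈ 1.5000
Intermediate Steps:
g = ⅙ (g = -⅙*(-1) = ⅙ ≈ 0.16667)
s(a, D) = ⅙
(-3*(-3))*s(-1 + 5*1, 2) = -3*(-3)*(⅙) = 9*(⅙) = 3/2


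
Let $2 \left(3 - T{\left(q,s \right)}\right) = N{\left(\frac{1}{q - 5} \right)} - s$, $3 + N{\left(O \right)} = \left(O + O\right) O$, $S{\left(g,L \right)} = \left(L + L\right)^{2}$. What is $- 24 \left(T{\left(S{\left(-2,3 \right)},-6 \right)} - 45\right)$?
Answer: $\frac{1003308}{961} \approx 1044.0$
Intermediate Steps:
$S{\left(g,L \right)} = 4 L^{2}$ ($S{\left(g,L \right)} = \left(2 L\right)^{2} = 4 L^{2}$)
$N{\left(O \right)} = -3 + 2 O^{2}$ ($N{\left(O \right)} = -3 + \left(O + O\right) O = -3 + 2 O O = -3 + 2 O^{2}$)
$T{\left(q,s \right)} = \frac{9}{2} + \frac{s}{2} - \frac{1}{\left(-5 + q\right)^{2}}$ ($T{\left(q,s \right)} = 3 - \frac{\left(-3 + 2 \left(\frac{1}{q - 5}\right)^{2}\right) - s}{2} = 3 - \frac{\left(-3 + 2 \left(\frac{1}{-5 + q}\right)^{2}\right) - s}{2} = 3 - \frac{\left(-3 + \frac{2}{\left(-5 + q\right)^{2}}\right) - s}{2} = 3 - \frac{-3 - s + \frac{2}{\left(-5 + q\right)^{2}}}{2} = 3 + \left(\frac{3}{2} + \frac{s}{2} - \frac{1}{\left(-5 + q\right)^{2}}\right) = \frac{9}{2} + \frac{s}{2} - \frac{1}{\left(-5 + q\right)^{2}}$)
$- 24 \left(T{\left(S{\left(-2,3 \right)},-6 \right)} - 45\right) = - 24 \left(\left(\frac{9}{2} + \frac{1}{2} \left(-6\right) - \frac{1}{\left(-5 + 4 \cdot 3^{2}\right)^{2}}\right) - 45\right) = - 24 \left(\left(\frac{9}{2} - 3 - \frac{1}{\left(-5 + 4 \cdot 9\right)^{2}}\right) - 45\right) = - 24 \left(\left(\frac{9}{2} - 3 - \frac{1}{\left(-5 + 36\right)^{2}}\right) - 45\right) = - 24 \left(\left(\frac{9}{2} - 3 - \frac{1}{961}\right) - 45\right) = - 24 \left(\frac{2881}{1922} - 45\right) = \left(-24\right) \left(- \frac{83609}{1922}\right) = \frac{1003308}{961}$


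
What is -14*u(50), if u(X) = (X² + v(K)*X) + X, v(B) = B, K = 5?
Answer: -39200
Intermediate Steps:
u(X) = X² + 6*X (u(X) = (X² + 5*X) + X = X² + 6*X)
-14*u(50) = -700*(6 + 50) = -700*56 = -14*2800 = -39200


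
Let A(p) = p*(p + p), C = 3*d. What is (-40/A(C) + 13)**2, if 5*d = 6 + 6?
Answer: 16703569/104976 ≈ 159.12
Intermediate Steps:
d = 12/5 (d = (6 + 6)/5 = (1/5)*12 = 12/5 ≈ 2.4000)
C = 36/5 (C = 3*(12/5) = 36/5 ≈ 7.2000)
A(p) = 2*p**2 (A(p) = p*(2*p) = 2*p**2)
(-40/A(C) + 13)**2 = (-40/(2*(36/5)**2) + 13)**2 = (-40/(2*(1296/25)) + 13)**2 = (-40/2592/25 + 13)**2 = (-40*25/2592 + 13)**2 = (-125/324 + 13)**2 = (4087/324)**2 = 16703569/104976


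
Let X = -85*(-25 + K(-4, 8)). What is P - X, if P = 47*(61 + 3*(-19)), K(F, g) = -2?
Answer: -2107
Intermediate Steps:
P = 188 (P = 47*(61 - 57) = 47*4 = 188)
X = 2295 (X = -85*(-25 - 2) = -85*(-27) = 2295)
P - X = 188 - 1*2295 = 188 - 2295 = -2107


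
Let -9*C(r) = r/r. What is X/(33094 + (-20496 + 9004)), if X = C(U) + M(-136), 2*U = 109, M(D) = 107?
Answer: 481/97209 ≈ 0.0049481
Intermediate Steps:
U = 109/2 (U = (½)*109 = 109/2 ≈ 54.500)
C(r) = -⅑ (C(r) = -r/(9*r) = -⅑*1 = -⅑)
X = 962/9 (X = -⅑ + 107 = 962/9 ≈ 106.89)
X/(33094 + (-20496 + 9004)) = 962/(9*(33094 + (-20496 + 9004))) = 962/(9*(33094 - 11492)) = (962/9)/21602 = (962/9)*(1/21602) = 481/97209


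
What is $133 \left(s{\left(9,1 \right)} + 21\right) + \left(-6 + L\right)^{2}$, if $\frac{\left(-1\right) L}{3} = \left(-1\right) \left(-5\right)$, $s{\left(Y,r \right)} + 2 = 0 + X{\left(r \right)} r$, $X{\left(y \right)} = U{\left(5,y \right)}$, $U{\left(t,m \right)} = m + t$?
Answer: $3766$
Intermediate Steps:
$X{\left(y \right)} = 5 + y$ ($X{\left(y \right)} = y + 5 = 5 + y$)
$s{\left(Y,r \right)} = -2 + r \left(5 + r\right)$ ($s{\left(Y,r \right)} = -2 + \left(0 + \left(5 + r\right) r\right) = -2 + \left(0 + r \left(5 + r\right)\right) = -2 + r \left(5 + r\right)$)
$L = -15$ ($L = - 3 \left(\left(-1\right) \left(-5\right)\right) = \left(-3\right) 5 = -15$)
$133 \left(s{\left(9,1 \right)} + 21\right) + \left(-6 + L\right)^{2} = 133 \left(\left(-2 + 1 \left(5 + 1\right)\right) + 21\right) + \left(-6 - 15\right)^{2} = 133 \left(\left(-2 + 1 \cdot 6\right) + 21\right) + \left(-21\right)^{2} = 133 \left(\left(-2 + 6\right) + 21\right) + 441 = 133 \left(4 + 21\right) + 441 = 133 \cdot 25 + 441 = 3325 + 441 = 3766$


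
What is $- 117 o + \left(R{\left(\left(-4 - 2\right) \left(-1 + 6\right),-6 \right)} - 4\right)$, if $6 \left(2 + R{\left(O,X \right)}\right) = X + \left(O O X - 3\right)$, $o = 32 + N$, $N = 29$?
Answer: $- \frac{16089}{2} \approx -8044.5$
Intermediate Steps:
$o = 61$ ($o = 32 + 29 = 61$)
$R{\left(O,X \right)} = - \frac{5}{2} + \frac{X}{6} + \frac{X O^{2}}{6}$ ($R{\left(O,X \right)} = -2 + \frac{X + \left(O O X - 3\right)}{6} = -2 + \frac{X + \left(O^{2} X - 3\right)}{6} = -2 + \frac{X + \left(X O^{2} - 3\right)}{6} = -2 + \frac{X + \left(-3 + X O^{2}\right)}{6} = -2 + \frac{-3 + X + X O^{2}}{6} = -2 + \left(- \frac{1}{2} + \frac{X}{6} + \frac{X O^{2}}{6}\right) = - \frac{5}{2} + \frac{X}{6} + \frac{X O^{2}}{6}$)
$- 117 o + \left(R{\left(\left(-4 - 2\right) \left(-1 + 6\right),-6 \right)} - 4\right) = \left(-117\right) 61 + \left(\left(- \frac{5}{2} + \frac{1}{6} \left(-6\right) + \frac{1}{6} \left(-6\right) \left(\left(-4 - 2\right) \left(-1 + 6\right)\right)^{2}\right) - 4\right) = -7137 - \left(\frac{15}{2} + \left(\left(-6\right) 5\right)^{2}\right) = -7137 - \frac{1815}{2} = - \frac{16089}{2}$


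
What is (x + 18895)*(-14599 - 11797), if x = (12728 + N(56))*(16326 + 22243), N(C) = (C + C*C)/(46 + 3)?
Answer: -91173456265788/7 ≈ -1.3025e+13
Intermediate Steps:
N(C) = C/49 + C**2/49 (N(C) = (C + C**2)/49 = (C + C**2)*(1/49) = C/49 + C**2/49)
x = 3453931088/7 (x = (12728 + (1/49)*56*(1 + 56))*(16326 + 22243) = (12728 + (1/49)*56*57)*38569 = (12728 + 456/7)*38569 = (89552/7)*38569 = 3453931088/7 ≈ 4.9342e+8)
(x + 18895)*(-14599 - 11797) = (3453931088/7 + 18895)*(-14599 - 11797) = (3454063353/7)*(-26396) = -91173456265788/7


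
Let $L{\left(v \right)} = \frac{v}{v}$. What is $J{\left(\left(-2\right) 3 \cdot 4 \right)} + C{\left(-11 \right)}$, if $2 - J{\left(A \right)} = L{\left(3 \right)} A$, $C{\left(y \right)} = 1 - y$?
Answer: $38$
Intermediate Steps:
$L{\left(v \right)} = 1$
$J{\left(A \right)} = 2 - A$ ($J{\left(A \right)} = 2 - 1 A = 2 - A$)
$J{\left(\left(-2\right) 3 \cdot 4 \right)} + C{\left(-11 \right)} = \left(2 - \left(-2\right) 3 \cdot 4\right) + \left(1 - -11\right) = \left(2 - \left(-6\right) 4\right) + \left(1 + 11\right) = \left(2 - -24\right) + 12 = \left(2 + 24\right) + 12 = 26 + 12 = 38$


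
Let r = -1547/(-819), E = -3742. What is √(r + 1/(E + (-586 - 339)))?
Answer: √370233110/14001 ≈ 1.3743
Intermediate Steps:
r = 17/9 (r = -1547*(-1/819) = 17/9 ≈ 1.8889)
√(r + 1/(E + (-586 - 339))) = √(17/9 + 1/(-3742 + (-586 - 339))) = √(17/9 + 1/(-3742 - 925)) = √(17/9 + 1/(-4667)) = √(17/9 - 1/4667) = √(79330/42003) = √370233110/14001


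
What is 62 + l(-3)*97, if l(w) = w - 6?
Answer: -811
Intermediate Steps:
l(w) = -6 + w
62 + l(-3)*97 = 62 + (-6 - 3)*97 = 62 - 9*97 = 62 - 873 = -811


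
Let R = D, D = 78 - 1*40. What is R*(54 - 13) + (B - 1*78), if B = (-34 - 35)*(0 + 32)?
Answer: -728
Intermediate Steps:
B = -2208 (B = -69*32 = -2208)
D = 38 (D = 78 - 40 = 38)
R = 38
R*(54 - 13) + (B - 1*78) = 38*(54 - 13) + (-2208 - 1*78) = 38*41 + (-2208 - 78) = 1558 - 2286 = -728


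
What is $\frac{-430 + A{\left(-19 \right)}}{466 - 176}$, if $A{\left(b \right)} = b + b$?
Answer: $- \frac{234}{145} \approx -1.6138$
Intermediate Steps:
$A{\left(b \right)} = 2 b$
$\frac{-430 + A{\left(-19 \right)}}{466 - 176} = \frac{-430 + 2 \left(-19\right)}{466 - 176} = \frac{-430 - 38}{290} = \left(-468\right) \frac{1}{290} = - \frac{234}{145}$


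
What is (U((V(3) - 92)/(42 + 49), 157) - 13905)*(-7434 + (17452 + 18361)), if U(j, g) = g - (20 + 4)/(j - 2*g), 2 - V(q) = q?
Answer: -11184496842428/28667 ≈ -3.9015e+8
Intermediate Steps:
V(q) = 2 - q
U(j, g) = g - 24/(j - 2*g)
(U((V(3) - 92)/(42 + 49), 157) - 13905)*(-7434 + (17452 + 18361)) = ((24 + 2*157² - 1*157*((2 - 1*3) - 92)/(42 + 49))/(-((2 - 1*3) - 92)/(42 + 49) + 2*157) - 13905)*(-7434 + (17452 + 18361)) = ((24 + 2*24649 - 1*157*((2 - 3) - 92)/91)/(-((2 - 3) - 92)/91 + 314) - 13905)*(-7434 + 35813) = ((24 + 49298 - 1*157*(-1 - 92)*(1/91))/(-(-1 - 92)/91 + 314) - 13905)*28379 = ((24 + 49298 - 1*157*(-93*1/91))/(-(-93)/91 + 314) - 13905)*28379 = ((24 + 49298 - 1*157*(-93/91))/(-1*(-93/91) + 314) - 13905)*28379 = ((24 + 49298 + 14601/91)/(93/91 + 314) - 13905)*28379 = ((4502903/91)/(28667/91) - 13905)*28379 = ((91/28667)*(4502903/91) - 13905)*28379 = (4502903/28667 - 13905)*28379 = -394111732/28667*28379 = -11184496842428/28667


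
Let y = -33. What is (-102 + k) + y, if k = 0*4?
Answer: -135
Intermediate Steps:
k = 0
(-102 + k) + y = (-102 + 0) - 33 = -102 - 33 = -135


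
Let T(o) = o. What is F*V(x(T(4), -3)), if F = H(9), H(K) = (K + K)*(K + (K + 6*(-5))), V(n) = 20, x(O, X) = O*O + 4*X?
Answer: -4320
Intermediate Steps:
x(O, X) = O**2 + 4*X
H(K) = 2*K*(-30 + 2*K) (H(K) = (2*K)*(K + (K - 30)) = (2*K)*(K + (-30 + K)) = (2*K)*(-30 + 2*K) = 2*K*(-30 + 2*K))
F = -216 (F = 4*9*(-15 + 9) = 4*9*(-6) = -216)
F*V(x(T(4), -3)) = -216*20 = -4320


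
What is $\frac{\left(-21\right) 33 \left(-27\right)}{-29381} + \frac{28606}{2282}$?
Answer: $\frac{36262472}{3047611} \approx 11.899$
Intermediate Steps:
$\frac{\left(-21\right) 33 \left(-27\right)}{-29381} + \frac{28606}{2282} = \left(-693\right) \left(-27\right) \left(- \frac{1}{29381}\right) + 28606 \cdot \frac{1}{2282} = 18711 \left(- \frac{1}{29381}\right) + \frac{14303}{1141} = - \frac{1701}{2671} + \frac{14303}{1141} = \frac{36262472}{3047611}$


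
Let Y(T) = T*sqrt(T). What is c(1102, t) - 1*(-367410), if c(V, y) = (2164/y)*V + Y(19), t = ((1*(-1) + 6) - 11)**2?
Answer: 3902872/9 + 19*sqrt(19) ≈ 4.3374e+5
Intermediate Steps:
Y(T) = T**(3/2)
t = 36 (t = ((-1 + 6) - 11)**2 = (5 - 11)**2 = (-6)**2 = 36)
c(V, y) = 19*sqrt(19) + 2164*V/y (c(V, y) = (2164/y)*V + 19**(3/2) = 2164*V/y + 19*sqrt(19) = 19*sqrt(19) + 2164*V/y)
c(1102, t) - 1*(-367410) = (19*sqrt(19) + 2164*1102/36) - 1*(-367410) = (19*sqrt(19) + 2164*1102*(1/36)) + 367410 = (19*sqrt(19) + 596182/9) + 367410 = (596182/9 + 19*sqrt(19)) + 367410 = 3902872/9 + 19*sqrt(19)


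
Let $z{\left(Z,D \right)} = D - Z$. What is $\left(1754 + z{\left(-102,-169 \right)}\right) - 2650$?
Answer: $-963$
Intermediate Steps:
$\left(1754 + z{\left(-102,-169 \right)}\right) - 2650 = \left(1754 - 67\right) - 2650 = 1687 - 2650 = -963$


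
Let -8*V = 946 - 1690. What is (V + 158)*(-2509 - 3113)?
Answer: -1411122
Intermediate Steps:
V = 93 (V = -(946 - 1690)/8 = -⅛*(-744) = 93)
(V + 158)*(-2509 - 3113) = (93 + 158)*(-2509 - 3113) = 251*(-5622) = -1411122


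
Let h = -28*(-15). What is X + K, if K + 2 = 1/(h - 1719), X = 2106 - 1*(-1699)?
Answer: 4940096/1299 ≈ 3803.0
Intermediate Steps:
h = 420
X = 3805 (X = 2106 + 1699 = 3805)
K = -2599/1299 (K = -2 + 1/(420 - 1719) = -2 + 1/(-1299) = -2 - 1/1299 = -2599/1299 ≈ -2.0008)
X + K = 3805 - 2599/1299 = 4940096/1299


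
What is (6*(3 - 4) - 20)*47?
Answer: -1222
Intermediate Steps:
(6*(3 - 4) - 20)*47 = (6*(-1) - 20)*47 = (-6 - 20)*47 = -26*47 = -1222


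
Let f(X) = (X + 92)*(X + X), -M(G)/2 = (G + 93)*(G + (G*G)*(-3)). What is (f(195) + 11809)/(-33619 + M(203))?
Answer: 11249/6639399 ≈ 0.0016943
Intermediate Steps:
M(G) = -2*(93 + G)*(G - 3*G²) (M(G) = -2*(G + 93)*(G + (G*G)*(-3)) = -2*(93 + G)*(G + G²*(-3)) = -2*(93 + G)*(G - 3*G²))
f(X) = 2*X*(92 + X) (f(X) = (92 + X)*(2*X) = 2*X*(92 + X))
(f(195) + 11809)/(-33619 + M(203)) = (2*195*(92 + 195) + 11809)/(-33619 + 2*203*(-93 + 3*203² + 278*203)) = (2*195*287 + 11809)/(-33619 + 2*203*(-93 + 3*41209 + 56434)) = (111930 + 11809)/(-33619 + 2*203*(-93 + 123627 + 56434)) = 123739/(-33619 + 2*203*179968) = 123739/(-33619 + 73067008) = 123739/73033389 = 123739*(1/73033389) = 11249/6639399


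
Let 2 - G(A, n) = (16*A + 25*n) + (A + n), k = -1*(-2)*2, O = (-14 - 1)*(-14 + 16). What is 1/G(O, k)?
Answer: 1/408 ≈ 0.0024510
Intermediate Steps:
O = -30 (O = -15*2 = -30)
k = 4 (k = 2*2 = 4)
G(A, n) = 2 - 26*n - 17*A (G(A, n) = 2 - ((16*A + 25*n) + (A + n)) = 2 - (17*A + 26*n) = 2 + (-26*n - 17*A) = 2 - 26*n - 17*A)
1/G(O, k) = 1/(2 - 26*4 - 17*(-30)) = 1/(2 - 104 + 510) = 1/408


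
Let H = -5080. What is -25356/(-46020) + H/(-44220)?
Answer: 5645933/8479185 ≈ 0.66586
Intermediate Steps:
-25356/(-46020) + H/(-44220) = -25356/(-46020) - 5080/(-44220) = -25356*(-1/46020) - 5080*(-1/44220) = 2113/3835 + 254/2211 = 5645933/8479185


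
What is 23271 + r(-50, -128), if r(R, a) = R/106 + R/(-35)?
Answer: 8633896/371 ≈ 23272.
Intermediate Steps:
r(R, a) = -71*R/3710 (r(R, a) = R*(1/106) + R*(-1/35) = R/106 - R/35 = -71*R/3710)
23271 + r(-50, -128) = 23271 - 71/3710*(-50) = 23271 + 355/371 = 8633896/371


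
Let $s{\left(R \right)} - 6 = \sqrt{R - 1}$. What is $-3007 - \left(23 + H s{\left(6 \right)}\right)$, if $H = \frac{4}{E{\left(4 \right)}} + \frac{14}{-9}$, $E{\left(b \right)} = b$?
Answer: $- \frac{9080}{3} + \frac{5 \sqrt{5}}{9} \approx -3025.4$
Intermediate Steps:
$s{\left(R \right)} = 6 + \sqrt{-1 + R}$ ($s{\left(R \right)} = 6 + \sqrt{R - 1} = 6 + \sqrt{-1 + R}$)
$H = - \frac{5}{9}$ ($H = \frac{4}{4} + \frac{14}{-9} = 4 \cdot \frac{1}{4} + 14 \left(- \frac{1}{9}\right) = 1 - \frac{14}{9} = - \frac{5}{9} \approx -0.55556$)
$-3007 - \left(23 + H s{\left(6 \right)}\right) = -3007 - \left(23 - \frac{5 \left(6 + \sqrt{-1 + 6}\right)}{9}\right) = -3007 - \left(23 - \frac{5 \left(6 + \sqrt{5}\right)}{9}\right) = -3007 - \left(23 - \left(\frac{10}{3} + \frac{5 \sqrt{5}}{9}\right)\right) = -3007 - \left(\frac{59}{3} - \frac{5 \sqrt{5}}{9}\right) = - \frac{9080}{3} + \frac{5 \sqrt{5}}{9}$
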